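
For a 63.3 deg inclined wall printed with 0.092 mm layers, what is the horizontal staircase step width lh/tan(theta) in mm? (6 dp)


step = 0.092 / tan(63.3) = 0.046271 mm


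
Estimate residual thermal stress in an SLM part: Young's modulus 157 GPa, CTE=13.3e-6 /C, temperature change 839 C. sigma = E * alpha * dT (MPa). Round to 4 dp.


sigma = 157*1000 * 13.3e-6 * 839 = 1751.9159 MPa


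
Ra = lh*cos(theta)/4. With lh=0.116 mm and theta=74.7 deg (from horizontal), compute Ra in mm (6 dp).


Ra = 0.116 * cos(74.7) / 4 = 0.007652 mm


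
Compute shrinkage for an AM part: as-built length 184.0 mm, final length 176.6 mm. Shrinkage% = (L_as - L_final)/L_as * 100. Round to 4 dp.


Shrinkage = ((184.0-176.6)/184.0)*100 = 4.0217 %


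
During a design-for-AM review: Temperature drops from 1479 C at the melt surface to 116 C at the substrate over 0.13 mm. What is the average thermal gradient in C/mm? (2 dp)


G = (1479-116)/0.13 = 10484.62 C/mm


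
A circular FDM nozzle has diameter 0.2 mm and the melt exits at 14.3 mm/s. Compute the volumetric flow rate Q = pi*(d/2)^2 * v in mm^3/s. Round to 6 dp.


A = pi*(0.2/2)^2 = 0.03141593 mm^2
Q = 0.03141593 * 14.3 = 0.449248 mm^3/s


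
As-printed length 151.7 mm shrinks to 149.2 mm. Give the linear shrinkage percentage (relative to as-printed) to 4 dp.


Shrinkage = ((151.7-149.2)/151.7)*100 = 1.648 %


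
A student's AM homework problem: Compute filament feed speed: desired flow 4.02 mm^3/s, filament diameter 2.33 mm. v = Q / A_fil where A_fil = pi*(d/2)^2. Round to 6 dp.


A = pi*(2.33/2)^2 = 4.263848
v = 4.02 / 4.263848 = 0.94281 mm/s


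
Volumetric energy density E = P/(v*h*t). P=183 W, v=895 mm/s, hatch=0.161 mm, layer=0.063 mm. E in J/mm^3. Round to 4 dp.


E = 183 / (895*0.161*0.063) = 20.1587 J/mm^3


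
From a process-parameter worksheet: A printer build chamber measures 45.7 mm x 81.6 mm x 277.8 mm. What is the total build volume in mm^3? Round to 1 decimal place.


V = 45.7 * 81.6 * 277.8 = 1035949.5 mm^3


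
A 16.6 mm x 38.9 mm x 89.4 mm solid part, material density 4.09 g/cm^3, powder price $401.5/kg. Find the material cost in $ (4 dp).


V = 16.6 * 38.9 * 89.4 = 57729.156 mm^3 = 57.729156 cm^3
Mass = 57.729156 * 4.09 / 1000 = 0.23611225 kg
Cost = 0.23611225 * 401.5 = 94.7991 $


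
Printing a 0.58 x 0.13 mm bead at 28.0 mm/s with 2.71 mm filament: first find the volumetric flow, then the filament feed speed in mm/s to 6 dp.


Q = 0.58 * 0.13 * 28.0 = 2.1112 mm^3/s
A_fil = pi*(2.71/2)^2 = 5.76804265 mm^2
v_feed = 2.1112 / 5.76804265 = 0.366017 mm/s


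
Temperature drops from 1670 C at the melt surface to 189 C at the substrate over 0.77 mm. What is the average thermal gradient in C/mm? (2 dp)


G = (1670-189)/0.77 = 1923.38 C/mm


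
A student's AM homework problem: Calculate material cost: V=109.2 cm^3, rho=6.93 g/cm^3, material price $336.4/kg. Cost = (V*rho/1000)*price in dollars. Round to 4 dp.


Mass = 109.2*6.93/1000 = 0.756756 kg
Cost = 0.756756 * 336.4 = 254.5727 $


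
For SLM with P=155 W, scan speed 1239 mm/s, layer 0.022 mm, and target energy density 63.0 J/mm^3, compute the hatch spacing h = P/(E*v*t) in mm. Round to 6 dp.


h = 155 / (63.0*1239*0.022) = 0.09026 mm


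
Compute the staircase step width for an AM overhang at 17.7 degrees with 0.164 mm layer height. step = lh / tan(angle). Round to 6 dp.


step = 0.164 / tan(17.7) = 0.51388 mm


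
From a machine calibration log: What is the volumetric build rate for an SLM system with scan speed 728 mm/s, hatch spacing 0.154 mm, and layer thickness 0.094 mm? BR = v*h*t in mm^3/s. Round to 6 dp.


Rate = 728 * 0.154 * 0.094 = 10.538528 mm^3/s


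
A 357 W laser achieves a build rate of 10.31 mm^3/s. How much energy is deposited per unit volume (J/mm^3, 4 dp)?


SE = 357 / 10.31 = 34.6266 J/mm^3


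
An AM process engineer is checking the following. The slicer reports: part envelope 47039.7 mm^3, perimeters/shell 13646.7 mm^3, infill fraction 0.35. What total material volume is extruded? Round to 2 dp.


V_infill = (47039.7 - 13646.7) * 0.35 = 11687.55
V_total = 13646.7 + 11687.55 = 25334.25 mm^3


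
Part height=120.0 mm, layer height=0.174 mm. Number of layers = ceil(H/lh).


Layers = ceil(120.0/0.174) = 690


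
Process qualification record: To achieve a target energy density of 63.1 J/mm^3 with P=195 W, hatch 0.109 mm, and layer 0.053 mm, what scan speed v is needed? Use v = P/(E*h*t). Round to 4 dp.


v = 195 / (63.1*0.109*0.053) = 534.9373 mm/s


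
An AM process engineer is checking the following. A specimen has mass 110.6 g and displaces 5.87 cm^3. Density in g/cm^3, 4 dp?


rho = 110.6 / 5.87 = 18.8416 g/cm^3


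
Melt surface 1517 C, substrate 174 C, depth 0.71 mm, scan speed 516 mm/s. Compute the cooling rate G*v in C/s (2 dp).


G = (1517-174)/0.71 = 1891.54929577 C/mm
CR = 1891.54929577 * 516 = 976039.44 C/s


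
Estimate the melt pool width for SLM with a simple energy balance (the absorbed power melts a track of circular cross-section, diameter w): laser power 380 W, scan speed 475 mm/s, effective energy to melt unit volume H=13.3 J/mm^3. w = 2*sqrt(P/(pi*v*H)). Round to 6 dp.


w = 2*sqrt(380/(pi*475*13.3)) = 0.276741 mm


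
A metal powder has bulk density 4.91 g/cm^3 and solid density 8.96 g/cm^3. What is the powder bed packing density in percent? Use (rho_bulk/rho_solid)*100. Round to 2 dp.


Packing = (4.91/8.96)*100 = 54.8 %


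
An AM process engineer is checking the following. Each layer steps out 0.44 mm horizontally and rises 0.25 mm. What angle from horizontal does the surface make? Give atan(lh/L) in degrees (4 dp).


angle = atan(0.25/0.44) = 29.6045 degrees


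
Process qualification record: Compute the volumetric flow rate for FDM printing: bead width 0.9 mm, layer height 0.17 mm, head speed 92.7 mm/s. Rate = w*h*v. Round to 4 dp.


Rate = 0.9 * 0.17 * 92.7 = 14.1831 mm^3/s


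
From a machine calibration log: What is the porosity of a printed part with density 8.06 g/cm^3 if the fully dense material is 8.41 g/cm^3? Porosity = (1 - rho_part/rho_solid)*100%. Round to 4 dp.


Porosity = (1-8.06/8.41)*100 = 4.1617 %


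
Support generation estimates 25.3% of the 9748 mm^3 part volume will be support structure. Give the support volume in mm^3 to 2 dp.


V_support = 9748 * 0.253 = 2466.24 mm^3


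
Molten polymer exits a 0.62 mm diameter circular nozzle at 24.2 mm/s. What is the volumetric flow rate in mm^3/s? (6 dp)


A = pi*(0.62/2)^2 = 0.30190705 mm^2
Q = 0.30190705 * 24.2 = 7.306151 mm^3/s


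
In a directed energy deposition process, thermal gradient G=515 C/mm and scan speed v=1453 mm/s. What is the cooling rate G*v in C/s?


CR = 515 * 1453 = 748295 C/s


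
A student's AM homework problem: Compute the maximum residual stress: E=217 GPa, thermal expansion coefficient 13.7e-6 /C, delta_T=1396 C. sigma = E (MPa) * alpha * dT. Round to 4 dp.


sigma = 217*1000 * 13.7e-6 * 1396 = 4150.1684 MPa


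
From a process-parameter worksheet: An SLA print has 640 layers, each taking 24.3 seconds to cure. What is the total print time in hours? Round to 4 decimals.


t = 640 * 24.3 / 3600 = 4.32 hrs


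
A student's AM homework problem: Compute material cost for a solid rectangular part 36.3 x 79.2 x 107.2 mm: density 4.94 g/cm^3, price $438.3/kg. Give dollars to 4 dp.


V = 36.3 * 79.2 * 107.2 = 308195.712 mm^3 = 308.195712 cm^3
Mass = 308.195712 * 4.94 / 1000 = 1.52248682 kg
Cost = 1.52248682 * 438.3 = 667.306 $


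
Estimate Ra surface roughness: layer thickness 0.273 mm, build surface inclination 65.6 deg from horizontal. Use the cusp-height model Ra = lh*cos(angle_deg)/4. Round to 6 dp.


Ra = 0.273 * cos(65.6) / 4 = 0.028194 mm


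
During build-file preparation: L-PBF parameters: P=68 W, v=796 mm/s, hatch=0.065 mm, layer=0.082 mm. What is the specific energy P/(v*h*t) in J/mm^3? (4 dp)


Build rate = 796 * 0.065 * 0.082 = 4.24268 mm^3/s
SE = 68 / 4.24268 = 16.0276 J/mm^3


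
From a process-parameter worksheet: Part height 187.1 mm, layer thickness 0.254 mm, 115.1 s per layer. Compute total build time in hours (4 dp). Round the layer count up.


Layers = ceil(187.1/0.254) = 737
t = 737 * 115.1 / 3600 = 23.5635 hrs


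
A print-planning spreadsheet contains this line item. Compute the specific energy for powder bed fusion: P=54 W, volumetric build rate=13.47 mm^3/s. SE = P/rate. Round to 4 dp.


SE = 54 / 13.47 = 4.0089 J/mm^3


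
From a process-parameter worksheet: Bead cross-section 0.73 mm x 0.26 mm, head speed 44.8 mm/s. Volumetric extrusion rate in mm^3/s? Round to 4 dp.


Rate = 0.73 * 0.26 * 44.8 = 8.503 mm^3/s


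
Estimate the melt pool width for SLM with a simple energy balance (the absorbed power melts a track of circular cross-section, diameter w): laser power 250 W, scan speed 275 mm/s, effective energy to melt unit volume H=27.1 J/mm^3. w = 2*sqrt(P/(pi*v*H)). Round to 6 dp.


w = 2*sqrt(250/(pi*275*27.1)) = 0.206668 mm


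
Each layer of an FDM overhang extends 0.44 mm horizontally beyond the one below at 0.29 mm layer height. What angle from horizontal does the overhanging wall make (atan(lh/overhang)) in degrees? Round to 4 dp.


angle = atan(0.29/0.44) = 33.3885 degrees


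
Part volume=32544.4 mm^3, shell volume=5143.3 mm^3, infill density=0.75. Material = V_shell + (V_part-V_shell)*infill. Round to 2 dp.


V_infill = (32544.4 - 5143.3) * 0.75 = 20550.83
V_total = 5143.3 + 20550.83 = 25694.13 mm^3


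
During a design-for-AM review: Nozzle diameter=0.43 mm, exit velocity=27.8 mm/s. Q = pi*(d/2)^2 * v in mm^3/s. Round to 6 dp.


A = pi*(0.43/2)^2 = 0.14522012 mm^2
Q = 0.14522012 * 27.8 = 4.037119 mm^3/s


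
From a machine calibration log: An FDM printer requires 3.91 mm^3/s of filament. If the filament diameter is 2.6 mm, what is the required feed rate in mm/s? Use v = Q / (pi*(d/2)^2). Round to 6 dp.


A = pi*(2.6/2)^2 = 5.309292
v = 3.91 / 5.309292 = 0.736445 mm/s


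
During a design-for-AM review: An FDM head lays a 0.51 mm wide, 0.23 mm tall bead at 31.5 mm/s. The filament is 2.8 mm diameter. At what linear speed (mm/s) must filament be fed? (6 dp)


Q = 0.51 * 0.23 * 31.5 = 3.69495 mm^3/s
A_fil = pi*(2.8/2)^2 = 6.1575216 mm^2
v_feed = 3.69495 / 6.1575216 = 0.600071 mm/s


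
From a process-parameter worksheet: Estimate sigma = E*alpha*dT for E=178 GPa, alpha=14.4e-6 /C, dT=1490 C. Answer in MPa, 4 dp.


sigma = 178*1000 * 14.4e-6 * 1490 = 3819.168 MPa


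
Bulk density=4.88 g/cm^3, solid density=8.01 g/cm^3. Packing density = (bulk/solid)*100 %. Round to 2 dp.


Packing = (4.88/8.01)*100 = 60.92 %


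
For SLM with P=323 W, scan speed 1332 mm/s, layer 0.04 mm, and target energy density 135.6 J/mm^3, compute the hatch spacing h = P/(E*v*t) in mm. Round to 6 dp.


h = 323 / (135.6*1332*0.04) = 0.044707 mm


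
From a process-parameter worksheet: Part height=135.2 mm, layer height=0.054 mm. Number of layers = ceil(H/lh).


Layers = ceil(135.2/0.054) = 2504


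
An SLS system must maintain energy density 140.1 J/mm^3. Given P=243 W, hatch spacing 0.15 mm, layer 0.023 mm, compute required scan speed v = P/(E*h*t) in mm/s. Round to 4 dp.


v = 243 / (140.1*0.15*0.023) = 502.7465 mm/s


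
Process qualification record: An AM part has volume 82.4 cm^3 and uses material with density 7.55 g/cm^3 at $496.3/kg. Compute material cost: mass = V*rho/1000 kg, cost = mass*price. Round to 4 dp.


Mass = 82.4*7.55/1000 = 0.62212 kg
Cost = 0.62212 * 496.3 = 308.7582 $


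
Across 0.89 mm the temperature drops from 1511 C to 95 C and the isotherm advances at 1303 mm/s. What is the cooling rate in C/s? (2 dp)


G = (1511-95)/0.89 = 1591.01123596 C/mm
CR = 1591.01123596 * 1303 = 2073087.64 C/s


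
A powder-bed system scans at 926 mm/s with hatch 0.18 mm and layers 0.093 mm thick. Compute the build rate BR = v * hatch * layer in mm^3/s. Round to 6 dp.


Rate = 926 * 0.18 * 0.093 = 15.50124 mm^3/s


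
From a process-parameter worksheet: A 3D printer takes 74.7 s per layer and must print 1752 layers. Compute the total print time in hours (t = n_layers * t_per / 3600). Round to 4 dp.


t = 1752 * 74.7 / 3600 = 36.354 hrs


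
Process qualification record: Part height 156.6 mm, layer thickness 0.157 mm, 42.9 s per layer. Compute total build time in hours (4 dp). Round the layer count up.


Layers = ceil(156.6/0.157) = 998
t = 998 * 42.9 / 3600 = 11.8928 hrs


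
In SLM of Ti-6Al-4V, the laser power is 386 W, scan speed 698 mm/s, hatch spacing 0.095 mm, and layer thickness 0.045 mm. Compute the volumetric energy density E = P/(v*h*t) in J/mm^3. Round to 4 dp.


E = 386 / (698*0.095*0.045) = 129.3587 J/mm^3


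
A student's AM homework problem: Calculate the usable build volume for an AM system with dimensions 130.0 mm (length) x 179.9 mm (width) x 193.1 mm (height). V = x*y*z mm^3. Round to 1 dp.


V = 130.0 * 179.9 * 193.1 = 4516029.7 mm^3


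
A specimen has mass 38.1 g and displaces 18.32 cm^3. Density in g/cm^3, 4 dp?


rho = 38.1 / 18.32 = 2.0797 g/cm^3


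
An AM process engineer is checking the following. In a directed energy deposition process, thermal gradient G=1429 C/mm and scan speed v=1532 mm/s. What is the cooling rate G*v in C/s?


CR = 1429 * 1532 = 2189228 C/s


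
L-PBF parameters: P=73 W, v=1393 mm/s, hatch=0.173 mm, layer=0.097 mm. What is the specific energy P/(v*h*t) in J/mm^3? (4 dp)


Build rate = 1393 * 0.173 * 0.097 = 23.375933 mm^3/s
SE = 73 / 23.375933 = 3.1229 J/mm^3


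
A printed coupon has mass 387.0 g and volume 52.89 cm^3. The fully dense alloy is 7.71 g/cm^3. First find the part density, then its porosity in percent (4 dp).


rho_part = 387.0 / 52.89 = 7.31707317 g/cm^3
Porosity = (1 - 7.31707317/7.71)*100 = 5.0963 %


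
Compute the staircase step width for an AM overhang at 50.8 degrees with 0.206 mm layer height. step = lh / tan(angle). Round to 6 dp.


step = 0.206 / tan(50.8) = 0.16801 mm


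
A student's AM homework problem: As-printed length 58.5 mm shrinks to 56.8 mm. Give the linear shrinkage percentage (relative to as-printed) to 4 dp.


Shrinkage = ((58.5-56.8)/58.5)*100 = 2.906 %


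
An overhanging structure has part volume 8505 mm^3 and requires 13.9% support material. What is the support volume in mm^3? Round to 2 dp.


V_support = 8505 * 0.139 = 1182.2 mm^3


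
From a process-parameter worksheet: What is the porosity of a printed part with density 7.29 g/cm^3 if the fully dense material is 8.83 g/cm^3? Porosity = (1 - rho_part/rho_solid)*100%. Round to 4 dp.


Porosity = (1-7.29/8.83)*100 = 17.4405 %


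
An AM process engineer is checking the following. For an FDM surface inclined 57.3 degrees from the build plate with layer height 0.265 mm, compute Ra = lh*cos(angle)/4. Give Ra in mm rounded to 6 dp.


Ra = 0.265 * cos(57.3) / 4 = 0.035791 mm


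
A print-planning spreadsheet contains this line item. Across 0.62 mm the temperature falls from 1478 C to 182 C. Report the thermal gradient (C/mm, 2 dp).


G = (1478-182)/0.62 = 2090.32 C/mm


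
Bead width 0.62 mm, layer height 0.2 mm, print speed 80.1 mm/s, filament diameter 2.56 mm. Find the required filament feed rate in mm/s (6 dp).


Q = 0.62 * 0.2 * 80.1 = 9.9324 mm^3/s
A_fil = pi*(2.56/2)^2 = 5.1471854 mm^2
v_feed = 9.9324 / 5.1471854 = 1.929676 mm/s


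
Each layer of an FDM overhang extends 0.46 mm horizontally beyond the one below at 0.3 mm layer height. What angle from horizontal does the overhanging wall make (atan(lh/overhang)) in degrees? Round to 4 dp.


angle = atan(0.3/0.46) = 33.1113 degrees


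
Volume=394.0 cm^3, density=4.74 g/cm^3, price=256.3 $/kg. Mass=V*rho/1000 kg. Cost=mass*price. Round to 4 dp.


Mass = 394.0*4.74/1000 = 1.86756 kg
Cost = 1.86756 * 256.3 = 478.6556 $


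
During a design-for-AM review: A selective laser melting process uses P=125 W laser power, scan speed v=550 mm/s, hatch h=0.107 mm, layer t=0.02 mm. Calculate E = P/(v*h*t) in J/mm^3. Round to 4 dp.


E = 125 / (550*0.107*0.02) = 106.2022 J/mm^3


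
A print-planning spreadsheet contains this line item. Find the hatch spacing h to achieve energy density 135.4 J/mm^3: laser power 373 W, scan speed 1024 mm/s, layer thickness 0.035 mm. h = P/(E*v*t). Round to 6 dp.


h = 373 / (135.4*1024*0.035) = 0.076864 mm


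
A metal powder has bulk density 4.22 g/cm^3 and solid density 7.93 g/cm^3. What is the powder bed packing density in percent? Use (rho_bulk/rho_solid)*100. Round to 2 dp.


Packing = (4.22/7.93)*100 = 53.22 %


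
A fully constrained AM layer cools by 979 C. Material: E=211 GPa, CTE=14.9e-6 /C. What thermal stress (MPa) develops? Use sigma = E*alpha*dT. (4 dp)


sigma = 211*1000 * 14.9e-6 * 979 = 3077.8781 MPa


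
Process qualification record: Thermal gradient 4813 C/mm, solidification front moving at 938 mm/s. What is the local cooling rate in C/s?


CR = 4813 * 938 = 4514594 C/s


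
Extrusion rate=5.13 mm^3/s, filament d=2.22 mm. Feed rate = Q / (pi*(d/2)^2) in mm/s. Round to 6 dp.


A = pi*(2.22/2)^2 = 3.870756
v = 5.13 / 3.870756 = 1.325322 mm/s


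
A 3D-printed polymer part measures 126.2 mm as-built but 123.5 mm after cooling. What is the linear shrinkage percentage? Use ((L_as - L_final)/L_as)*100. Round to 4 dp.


Shrinkage = ((126.2-123.5)/126.2)*100 = 2.1395 %


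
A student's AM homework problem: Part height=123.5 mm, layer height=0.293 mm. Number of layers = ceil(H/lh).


Layers = ceil(123.5/0.293) = 422


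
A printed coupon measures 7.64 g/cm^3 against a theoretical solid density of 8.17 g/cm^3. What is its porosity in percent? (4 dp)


Porosity = (1-7.64/8.17)*100 = 6.4871 %


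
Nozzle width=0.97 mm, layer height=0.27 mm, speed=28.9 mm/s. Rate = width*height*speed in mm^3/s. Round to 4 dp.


Rate = 0.97 * 0.27 * 28.9 = 7.5689 mm^3/s


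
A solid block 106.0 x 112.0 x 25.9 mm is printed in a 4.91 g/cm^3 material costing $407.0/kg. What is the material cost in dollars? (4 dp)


V = 106.0 * 112.0 * 25.9 = 307484.8 mm^3 = 307.4848 cm^3
Mass = 307.4848 * 4.91 / 1000 = 1.50975037 kg
Cost = 1.50975037 * 407.0 = 614.4684 $


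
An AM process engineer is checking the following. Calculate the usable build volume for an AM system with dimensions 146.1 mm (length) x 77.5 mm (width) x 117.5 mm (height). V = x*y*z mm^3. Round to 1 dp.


V = 146.1 * 77.5 * 117.5 = 1330423.1 mm^3


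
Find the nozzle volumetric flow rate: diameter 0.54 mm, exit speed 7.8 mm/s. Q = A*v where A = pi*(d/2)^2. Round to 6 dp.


A = pi*(0.54/2)^2 = 0.2290221 mm^2
Q = 0.2290221 * 7.8 = 1.786372 mm^3/s


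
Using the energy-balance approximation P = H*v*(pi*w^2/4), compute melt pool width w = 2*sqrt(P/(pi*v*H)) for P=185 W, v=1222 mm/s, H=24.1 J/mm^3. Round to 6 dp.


w = 2*sqrt(185/(pi*1222*24.1)) = 0.089433 mm


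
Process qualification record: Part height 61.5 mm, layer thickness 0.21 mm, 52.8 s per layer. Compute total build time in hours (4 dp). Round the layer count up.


Layers = ceil(61.5/0.21) = 293
t = 293 * 52.8 / 3600 = 4.2973 hrs


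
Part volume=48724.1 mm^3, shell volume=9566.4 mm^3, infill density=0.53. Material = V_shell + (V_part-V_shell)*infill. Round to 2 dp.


V_infill = (48724.1 - 9566.4) * 0.53 = 20753.58
V_total = 9566.4 + 20753.58 = 30319.98 mm^3


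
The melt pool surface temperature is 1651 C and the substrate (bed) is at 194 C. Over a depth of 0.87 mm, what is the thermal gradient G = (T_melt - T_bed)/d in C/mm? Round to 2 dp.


G = (1651-194)/0.87 = 1674.71 C/mm


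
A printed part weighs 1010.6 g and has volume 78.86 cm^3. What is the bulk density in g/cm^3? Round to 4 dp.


rho = 1010.6 / 78.86 = 12.8151 g/cm^3


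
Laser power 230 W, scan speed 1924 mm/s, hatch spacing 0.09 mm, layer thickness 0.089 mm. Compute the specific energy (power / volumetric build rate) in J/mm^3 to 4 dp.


Build rate = 1924 * 0.09 * 0.089 = 15.41124 mm^3/s
SE = 230 / 15.41124 = 14.9242 J/mm^3


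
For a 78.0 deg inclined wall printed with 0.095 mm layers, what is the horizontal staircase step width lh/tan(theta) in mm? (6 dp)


step = 0.095 / tan(78.0) = 0.020193 mm


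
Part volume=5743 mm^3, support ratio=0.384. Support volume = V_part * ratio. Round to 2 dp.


V_support = 5743 * 0.384 = 2205.31 mm^3


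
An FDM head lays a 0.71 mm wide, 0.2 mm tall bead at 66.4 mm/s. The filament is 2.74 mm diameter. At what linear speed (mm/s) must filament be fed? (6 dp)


Q = 0.71 * 0.2 * 66.4 = 9.4288 mm^3/s
A_fil = pi*(2.74/2)^2 = 5.89645525 mm^2
v_feed = 9.4288 / 5.89645525 = 1.599062 mm/s


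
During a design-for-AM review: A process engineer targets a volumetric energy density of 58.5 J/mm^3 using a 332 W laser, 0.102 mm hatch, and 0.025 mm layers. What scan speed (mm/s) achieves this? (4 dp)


v = 332 / (58.5*0.102*0.025) = 2225.574 mm/s


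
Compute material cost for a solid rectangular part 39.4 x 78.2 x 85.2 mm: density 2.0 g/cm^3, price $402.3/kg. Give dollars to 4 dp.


V = 39.4 * 78.2 * 85.2 = 262508.016 mm^3 = 262.508016 cm^3
Mass = 262.508016 * 2.0 / 1000 = 0.52501603 kg
Cost = 0.52501603 * 402.3 = 211.2139 $


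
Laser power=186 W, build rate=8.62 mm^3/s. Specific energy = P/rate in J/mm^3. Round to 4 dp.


SE = 186 / 8.62 = 21.5777 J/mm^3


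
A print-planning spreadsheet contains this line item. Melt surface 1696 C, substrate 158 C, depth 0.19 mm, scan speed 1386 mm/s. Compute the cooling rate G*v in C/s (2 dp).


G = (1696-158)/0.19 = 8094.73684211 C/mm
CR = 8094.73684211 * 1386 = 11219305.26 C/s


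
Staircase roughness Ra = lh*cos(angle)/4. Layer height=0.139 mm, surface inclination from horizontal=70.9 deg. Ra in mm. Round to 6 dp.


Ra = 0.139 * cos(70.9) / 4 = 0.011371 mm


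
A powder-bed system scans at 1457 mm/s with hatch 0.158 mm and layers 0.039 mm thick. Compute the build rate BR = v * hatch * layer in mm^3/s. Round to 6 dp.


Rate = 1457 * 0.158 * 0.039 = 8.978034 mm^3/s


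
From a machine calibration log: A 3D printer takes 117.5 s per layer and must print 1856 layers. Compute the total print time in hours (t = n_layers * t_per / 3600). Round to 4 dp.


t = 1856 * 117.5 / 3600 = 60.5778 hrs


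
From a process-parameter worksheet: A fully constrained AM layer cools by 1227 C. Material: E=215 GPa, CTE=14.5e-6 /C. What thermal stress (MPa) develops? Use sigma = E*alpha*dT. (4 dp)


sigma = 215*1000 * 14.5e-6 * 1227 = 3825.1725 MPa


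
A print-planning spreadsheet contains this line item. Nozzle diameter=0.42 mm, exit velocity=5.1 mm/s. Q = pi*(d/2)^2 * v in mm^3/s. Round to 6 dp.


A = pi*(0.42/2)^2 = 0.13854424 mm^2
Q = 0.13854424 * 5.1 = 0.706576 mm^3/s


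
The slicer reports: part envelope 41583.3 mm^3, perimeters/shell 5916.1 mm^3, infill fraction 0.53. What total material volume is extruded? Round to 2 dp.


V_infill = (41583.3 - 5916.1) * 0.53 = 18903.62
V_total = 5916.1 + 18903.62 = 24819.72 mm^3


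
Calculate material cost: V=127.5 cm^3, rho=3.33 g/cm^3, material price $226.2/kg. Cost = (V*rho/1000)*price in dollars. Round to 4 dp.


Mass = 127.5*3.33/1000 = 0.424575 kg
Cost = 0.424575 * 226.2 = 96.0389 $


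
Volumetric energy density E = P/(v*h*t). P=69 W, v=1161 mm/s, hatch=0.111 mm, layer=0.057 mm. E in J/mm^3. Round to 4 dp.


E = 69 / (1161*0.111*0.057) = 9.3933 J/mm^3


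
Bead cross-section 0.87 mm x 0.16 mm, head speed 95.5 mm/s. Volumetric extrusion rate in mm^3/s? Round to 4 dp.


Rate = 0.87 * 0.16 * 95.5 = 13.2936 mm^3/s


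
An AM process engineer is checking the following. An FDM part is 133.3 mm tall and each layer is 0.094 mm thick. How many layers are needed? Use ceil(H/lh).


Layers = ceil(133.3/0.094) = 1419


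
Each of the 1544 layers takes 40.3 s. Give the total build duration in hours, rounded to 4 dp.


t = 1544 * 40.3 / 3600 = 17.2842 hrs


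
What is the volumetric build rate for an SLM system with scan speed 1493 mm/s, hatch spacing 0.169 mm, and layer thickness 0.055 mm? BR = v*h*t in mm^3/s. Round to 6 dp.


Rate = 1493 * 0.169 * 0.055 = 13.877435 mm^3/s


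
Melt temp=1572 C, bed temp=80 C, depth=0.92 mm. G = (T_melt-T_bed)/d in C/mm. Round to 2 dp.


G = (1572-80)/0.92 = 1621.74 C/mm


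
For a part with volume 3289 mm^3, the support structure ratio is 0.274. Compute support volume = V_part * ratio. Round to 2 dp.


V_support = 3289 * 0.274 = 901.19 mm^3


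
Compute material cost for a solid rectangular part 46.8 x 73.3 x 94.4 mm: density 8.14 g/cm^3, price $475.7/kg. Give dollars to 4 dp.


V = 46.8 * 73.3 * 94.4 = 323833.536 mm^3 = 323.833536 cm^3
Mass = 323.833536 * 8.14 / 1000 = 2.63600498 kg
Cost = 2.63600498 * 475.7 = 1253.9476 $


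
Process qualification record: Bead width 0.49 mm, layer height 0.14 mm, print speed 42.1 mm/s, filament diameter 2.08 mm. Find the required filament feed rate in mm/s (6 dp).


Q = 0.49 * 0.14 * 42.1 = 2.88806 mm^3/s
A_fil = pi*(2.08/2)^2 = 3.39794661 mm^2
v_feed = 2.88806 / 3.39794661 = 0.849943 mm/s


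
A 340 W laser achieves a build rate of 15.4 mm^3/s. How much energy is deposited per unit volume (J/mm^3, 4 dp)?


SE = 340 / 15.4 = 22.0779 J/mm^3


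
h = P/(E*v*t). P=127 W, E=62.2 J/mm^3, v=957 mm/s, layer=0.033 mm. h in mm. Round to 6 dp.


h = 127 / (62.2*957*0.033) = 0.064653 mm


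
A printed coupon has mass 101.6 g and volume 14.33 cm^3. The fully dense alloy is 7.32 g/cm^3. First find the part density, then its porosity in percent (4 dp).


rho_part = 101.6 / 14.33 = 7.09002094 g/cm^3
Porosity = (1 - 7.09002094/7.32)*100 = 3.1418 %


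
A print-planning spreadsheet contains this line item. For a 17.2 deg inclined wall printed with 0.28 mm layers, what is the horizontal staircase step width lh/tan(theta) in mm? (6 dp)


step = 0.28 / tan(17.2) = 0.904534 mm


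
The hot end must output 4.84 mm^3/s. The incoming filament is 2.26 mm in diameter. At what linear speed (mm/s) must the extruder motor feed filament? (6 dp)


A = pi*(2.26/2)^2 = 4.0115
v = 4.84 / 4.0115 = 1.206531 mm/s


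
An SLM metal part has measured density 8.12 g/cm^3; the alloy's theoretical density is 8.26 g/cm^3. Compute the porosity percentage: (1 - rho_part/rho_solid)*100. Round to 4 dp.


Porosity = (1-8.12/8.26)*100 = 1.6949 %


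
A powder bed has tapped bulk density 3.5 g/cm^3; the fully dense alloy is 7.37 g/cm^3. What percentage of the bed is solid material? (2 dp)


Packing = (3.5/7.37)*100 = 47.49 %


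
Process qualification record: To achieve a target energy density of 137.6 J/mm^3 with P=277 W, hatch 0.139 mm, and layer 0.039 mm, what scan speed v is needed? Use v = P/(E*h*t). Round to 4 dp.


v = 277 / (137.6*0.139*0.039) = 371.3487 mm/s


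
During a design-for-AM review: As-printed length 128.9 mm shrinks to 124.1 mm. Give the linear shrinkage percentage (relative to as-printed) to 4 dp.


Shrinkage = ((128.9-124.1)/128.9)*100 = 3.7238 %


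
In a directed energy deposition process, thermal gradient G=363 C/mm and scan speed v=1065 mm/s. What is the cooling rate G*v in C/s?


CR = 363 * 1065 = 386595 C/s


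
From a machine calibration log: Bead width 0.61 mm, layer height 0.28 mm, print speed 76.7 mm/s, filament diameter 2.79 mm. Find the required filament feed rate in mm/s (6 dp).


Q = 0.61 * 0.28 * 76.7 = 13.10036 mm^3/s
A_fil = pi*(2.79/2)^2 = 6.11361784 mm^2
v_feed = 13.10036 / 6.11361784 = 2.142816 mm/s


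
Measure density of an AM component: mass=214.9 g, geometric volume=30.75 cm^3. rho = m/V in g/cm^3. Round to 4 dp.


rho = 214.9 / 30.75 = 6.9886 g/cm^3


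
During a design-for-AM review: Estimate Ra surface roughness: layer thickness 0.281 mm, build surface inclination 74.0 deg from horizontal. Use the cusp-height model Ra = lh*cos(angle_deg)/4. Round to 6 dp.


Ra = 0.281 * cos(74.0) / 4 = 0.019364 mm


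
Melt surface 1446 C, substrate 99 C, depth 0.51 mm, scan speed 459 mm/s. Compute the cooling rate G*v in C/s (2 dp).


G = (1446-99)/0.51 = 2641.17647059 C/mm
CR = 2641.17647059 * 459 = 1212300.0 C/s


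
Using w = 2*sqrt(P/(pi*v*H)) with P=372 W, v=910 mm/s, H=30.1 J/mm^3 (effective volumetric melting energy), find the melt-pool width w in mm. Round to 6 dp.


w = 2*sqrt(372/(pi*910*30.1)) = 0.131499 mm


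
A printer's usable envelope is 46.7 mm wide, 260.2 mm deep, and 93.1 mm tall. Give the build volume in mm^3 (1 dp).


V = 46.7 * 260.2 * 93.1 = 1131289.8 mm^3


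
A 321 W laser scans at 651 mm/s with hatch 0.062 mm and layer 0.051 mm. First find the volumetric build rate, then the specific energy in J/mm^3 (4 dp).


Build rate = 651 * 0.062 * 0.051 = 2.058462 mm^3/s
SE = 321 / 2.058462 = 155.9417 J/mm^3


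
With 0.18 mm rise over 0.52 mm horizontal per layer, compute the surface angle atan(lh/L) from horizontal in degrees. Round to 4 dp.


angle = atan(0.18/0.52) = 19.0935 degrees


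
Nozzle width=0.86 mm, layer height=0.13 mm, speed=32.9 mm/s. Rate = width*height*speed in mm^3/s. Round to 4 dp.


Rate = 0.86 * 0.13 * 32.9 = 3.6782 mm^3/s


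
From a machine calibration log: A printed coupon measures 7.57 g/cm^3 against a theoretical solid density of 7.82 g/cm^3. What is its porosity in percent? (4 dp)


Porosity = (1-7.57/7.82)*100 = 3.1969 %


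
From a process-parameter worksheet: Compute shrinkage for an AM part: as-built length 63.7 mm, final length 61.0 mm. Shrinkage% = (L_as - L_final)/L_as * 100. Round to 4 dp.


Shrinkage = ((63.7-61.0)/63.7)*100 = 4.2386 %


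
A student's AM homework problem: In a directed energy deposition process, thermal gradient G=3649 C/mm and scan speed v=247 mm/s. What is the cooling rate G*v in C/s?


CR = 3649 * 247 = 901303 C/s


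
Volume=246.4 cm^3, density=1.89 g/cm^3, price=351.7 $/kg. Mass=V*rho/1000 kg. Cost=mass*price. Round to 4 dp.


Mass = 246.4*1.89/1000 = 0.465696 kg
Cost = 0.465696 * 351.7 = 163.7853 $


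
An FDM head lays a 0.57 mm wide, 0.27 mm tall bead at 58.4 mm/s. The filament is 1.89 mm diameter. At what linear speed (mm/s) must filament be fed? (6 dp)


Q = 0.57 * 0.27 * 58.4 = 8.98776 mm^3/s
A_fil = pi*(1.89/2)^2 = 2.80552078 mm^2
v_feed = 8.98776 / 2.80552078 = 3.203598 mm/s


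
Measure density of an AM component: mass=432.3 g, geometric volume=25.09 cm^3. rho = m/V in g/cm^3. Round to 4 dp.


rho = 432.3 / 25.09 = 17.23 g/cm^3


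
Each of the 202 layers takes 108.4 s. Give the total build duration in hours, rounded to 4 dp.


t = 202 * 108.4 / 3600 = 6.0824 hrs


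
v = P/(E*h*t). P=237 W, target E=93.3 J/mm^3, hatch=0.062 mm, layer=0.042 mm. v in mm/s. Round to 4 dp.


v = 237 / (93.3*0.062*0.042) = 975.4965 mm/s


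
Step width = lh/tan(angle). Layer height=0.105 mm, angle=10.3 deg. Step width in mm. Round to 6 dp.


step = 0.105 / tan(10.3) = 0.577778 mm


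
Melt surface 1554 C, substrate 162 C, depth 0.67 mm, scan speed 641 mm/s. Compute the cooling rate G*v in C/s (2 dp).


G = (1554-162)/0.67 = 2077.6119403 C/mm
CR = 2077.6119403 * 641 = 1331749.25 C/s


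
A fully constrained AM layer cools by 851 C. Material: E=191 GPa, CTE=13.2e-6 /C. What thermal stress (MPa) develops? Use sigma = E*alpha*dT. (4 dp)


sigma = 191*1000 * 13.2e-6 * 851 = 2145.5412 MPa


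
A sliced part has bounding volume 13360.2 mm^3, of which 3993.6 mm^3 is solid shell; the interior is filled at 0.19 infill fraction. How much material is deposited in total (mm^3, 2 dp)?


V_infill = (13360.2 - 3993.6) * 0.19 = 1779.65
V_total = 3993.6 + 1779.65 = 5773.25 mm^3


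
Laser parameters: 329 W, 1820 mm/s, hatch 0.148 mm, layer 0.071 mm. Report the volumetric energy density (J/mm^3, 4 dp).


E = 329 / (1820*0.148*0.071) = 17.203 J/mm^3


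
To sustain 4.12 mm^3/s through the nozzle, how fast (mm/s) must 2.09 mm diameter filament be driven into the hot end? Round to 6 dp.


A = pi*(2.09/2)^2 = 3.430698
v = 4.12 / 3.430698 = 1.200922 mm/s


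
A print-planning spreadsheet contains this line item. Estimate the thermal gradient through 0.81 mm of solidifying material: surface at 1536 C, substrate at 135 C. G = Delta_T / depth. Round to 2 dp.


G = (1536-135)/0.81 = 1729.63 C/mm


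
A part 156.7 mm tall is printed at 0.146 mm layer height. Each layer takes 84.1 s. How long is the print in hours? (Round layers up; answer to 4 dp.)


Layers = ceil(156.7/0.146) = 1074
t = 1074 * 84.1 / 3600 = 25.0898 hrs


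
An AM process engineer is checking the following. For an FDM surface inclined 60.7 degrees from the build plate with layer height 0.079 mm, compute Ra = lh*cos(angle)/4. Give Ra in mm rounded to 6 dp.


Ra = 0.079 * cos(60.7) / 4 = 0.009665 mm


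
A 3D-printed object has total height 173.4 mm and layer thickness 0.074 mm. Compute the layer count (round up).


Layers = ceil(173.4/0.074) = 2344


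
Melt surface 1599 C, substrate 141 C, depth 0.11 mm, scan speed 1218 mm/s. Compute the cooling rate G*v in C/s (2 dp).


G = (1599-141)/0.11 = 13254.54545455 C/mm
CR = 13254.54545455 * 1218 = 16144036.36 C/s


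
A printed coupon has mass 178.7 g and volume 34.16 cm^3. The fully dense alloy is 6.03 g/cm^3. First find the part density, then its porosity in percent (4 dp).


rho_part = 178.7 / 34.16 = 5.23126464 g/cm^3
Porosity = (1 - 5.23126464/6.03)*100 = 13.246 %


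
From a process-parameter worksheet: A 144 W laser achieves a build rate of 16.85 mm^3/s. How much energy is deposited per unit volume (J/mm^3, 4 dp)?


SE = 144 / 16.85 = 8.546 J/mm^3


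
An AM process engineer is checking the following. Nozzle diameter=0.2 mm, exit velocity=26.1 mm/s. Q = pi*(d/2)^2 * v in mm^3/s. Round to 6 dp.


A = pi*(0.2/2)^2 = 0.03141593 mm^2
Q = 0.03141593 * 26.1 = 0.819956 mm^3/s


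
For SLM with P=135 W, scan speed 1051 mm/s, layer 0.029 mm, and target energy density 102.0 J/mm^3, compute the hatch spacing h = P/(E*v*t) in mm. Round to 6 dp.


h = 135 / (102.0*1051*0.029) = 0.043424 mm


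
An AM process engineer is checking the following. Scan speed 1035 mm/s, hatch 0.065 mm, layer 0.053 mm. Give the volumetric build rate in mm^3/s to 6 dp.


Rate = 1035 * 0.065 * 0.053 = 3.565575 mm^3/s


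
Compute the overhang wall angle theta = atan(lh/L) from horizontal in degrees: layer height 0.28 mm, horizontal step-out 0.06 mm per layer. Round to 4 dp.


angle = atan(0.28/0.06) = 77.9052 degrees


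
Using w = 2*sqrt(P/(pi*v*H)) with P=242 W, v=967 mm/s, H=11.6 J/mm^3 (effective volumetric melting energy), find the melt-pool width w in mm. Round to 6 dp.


w = 2*sqrt(242/(pi*967*11.6)) = 0.165737 mm


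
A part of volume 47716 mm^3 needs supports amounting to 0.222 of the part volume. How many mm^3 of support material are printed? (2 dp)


V_support = 47716 * 0.222 = 10592.95 mm^3


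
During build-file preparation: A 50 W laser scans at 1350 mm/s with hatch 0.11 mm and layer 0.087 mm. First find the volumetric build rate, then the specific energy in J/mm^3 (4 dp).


Build rate = 1350 * 0.11 * 0.087 = 12.9195 mm^3/s
SE = 50 / 12.9195 = 3.8701 J/mm^3


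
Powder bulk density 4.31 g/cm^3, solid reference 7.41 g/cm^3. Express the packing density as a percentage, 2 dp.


Packing = (4.31/7.41)*100 = 58.16 %


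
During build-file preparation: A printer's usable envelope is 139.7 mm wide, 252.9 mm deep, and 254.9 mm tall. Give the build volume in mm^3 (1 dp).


V = 139.7 * 252.9 * 254.9 = 9005650.1 mm^3


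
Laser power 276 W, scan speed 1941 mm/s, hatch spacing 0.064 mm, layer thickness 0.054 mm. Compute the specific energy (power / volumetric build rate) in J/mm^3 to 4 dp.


Build rate = 1941 * 0.064 * 0.054 = 6.708096 mm^3/s
SE = 276 / 6.708096 = 41.1443 J/mm^3


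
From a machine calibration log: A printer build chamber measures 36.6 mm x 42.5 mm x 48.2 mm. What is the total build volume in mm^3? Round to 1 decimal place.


V = 36.6 * 42.5 * 48.2 = 74975.1 mm^3


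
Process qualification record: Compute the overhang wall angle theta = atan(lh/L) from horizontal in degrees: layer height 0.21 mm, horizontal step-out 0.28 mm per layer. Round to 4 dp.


angle = atan(0.21/0.28) = 36.8699 degrees


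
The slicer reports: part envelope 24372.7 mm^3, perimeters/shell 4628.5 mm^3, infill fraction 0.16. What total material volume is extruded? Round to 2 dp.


V_infill = (24372.7 - 4628.5) * 0.16 = 3159.07
V_total = 4628.5 + 3159.07 = 7787.57 mm^3


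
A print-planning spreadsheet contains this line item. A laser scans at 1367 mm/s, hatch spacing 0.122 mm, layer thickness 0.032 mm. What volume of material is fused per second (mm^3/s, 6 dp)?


Rate = 1367 * 0.122 * 0.032 = 5.336768 mm^3/s


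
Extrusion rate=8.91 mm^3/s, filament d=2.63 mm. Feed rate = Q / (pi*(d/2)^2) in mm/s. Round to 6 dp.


A = pi*(2.63/2)^2 = 5.432521
v = 8.91 / 5.432521 = 1.640123 mm/s


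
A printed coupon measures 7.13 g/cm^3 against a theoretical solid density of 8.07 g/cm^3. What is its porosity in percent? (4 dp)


Porosity = (1-7.13/8.07)*100 = 11.6481 %


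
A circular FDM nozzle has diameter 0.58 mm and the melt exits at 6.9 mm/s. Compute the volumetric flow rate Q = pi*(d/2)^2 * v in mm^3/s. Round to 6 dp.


A = pi*(0.58/2)^2 = 0.26420794 mm^2
Q = 0.26420794 * 6.9 = 1.823035 mm^3/s


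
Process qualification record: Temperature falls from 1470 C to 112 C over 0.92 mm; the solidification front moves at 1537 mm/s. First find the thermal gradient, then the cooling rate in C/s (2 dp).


G = (1470-112)/0.92 = 1476.08695652 C/mm
CR = 1476.08695652 * 1537 = 2268745.65 C/s


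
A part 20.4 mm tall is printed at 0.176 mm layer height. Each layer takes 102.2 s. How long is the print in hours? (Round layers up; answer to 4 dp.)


Layers = ceil(20.4/0.176) = 116
t = 116 * 102.2 / 3600 = 3.2931 hrs


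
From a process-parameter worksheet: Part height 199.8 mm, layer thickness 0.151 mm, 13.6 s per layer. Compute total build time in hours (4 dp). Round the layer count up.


Layers = ceil(199.8/0.151) = 1324
t = 1324 * 13.6 / 3600 = 5.0018 hrs


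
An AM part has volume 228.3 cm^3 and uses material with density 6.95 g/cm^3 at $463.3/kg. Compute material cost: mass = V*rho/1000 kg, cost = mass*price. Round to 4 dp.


Mass = 228.3*6.95/1000 = 1.586685 kg
Cost = 1.586685 * 463.3 = 735.1112 $


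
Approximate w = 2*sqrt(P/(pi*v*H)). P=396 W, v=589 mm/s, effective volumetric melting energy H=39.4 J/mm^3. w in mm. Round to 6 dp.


w = 2*sqrt(396/(pi*589*39.4)) = 0.1474 mm


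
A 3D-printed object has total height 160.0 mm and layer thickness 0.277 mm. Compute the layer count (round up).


Layers = ceil(160.0/0.277) = 578


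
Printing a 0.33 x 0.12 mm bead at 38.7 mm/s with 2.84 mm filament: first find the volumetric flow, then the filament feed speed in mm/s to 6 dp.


Q = 0.33 * 0.12 * 38.7 = 1.53252 mm^3/s
A_fil = pi*(2.84/2)^2 = 6.33470743 mm^2
v_feed = 1.53252 / 6.33470743 = 0.241924 mm/s


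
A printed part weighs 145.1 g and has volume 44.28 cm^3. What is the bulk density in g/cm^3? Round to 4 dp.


rho = 145.1 / 44.28 = 3.2769 g/cm^3


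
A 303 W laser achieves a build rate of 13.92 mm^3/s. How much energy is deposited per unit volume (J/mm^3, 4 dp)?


SE = 303 / 13.92 = 21.7672 J/mm^3


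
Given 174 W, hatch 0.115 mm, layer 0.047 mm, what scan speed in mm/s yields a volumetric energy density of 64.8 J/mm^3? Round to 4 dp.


v = 174 / (64.8*0.115*0.047) = 496.7965 mm/s


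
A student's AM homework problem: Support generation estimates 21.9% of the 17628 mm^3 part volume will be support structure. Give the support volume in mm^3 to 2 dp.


V_support = 17628 * 0.219 = 3860.53 mm^3
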